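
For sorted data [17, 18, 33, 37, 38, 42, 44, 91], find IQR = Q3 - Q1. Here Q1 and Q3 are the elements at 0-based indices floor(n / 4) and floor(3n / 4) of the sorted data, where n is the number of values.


The data has n = 8 elements.
Q1 index = floor(8 / 4) = floor(2) = 2; Q3 index = floor(3 * 8 / 4) = floor(6) = 6
Q1 = element at index 2 = 33
Q3 = element at index 6 = 44
IQR = 44 - 33 = 11
Final answer: 11


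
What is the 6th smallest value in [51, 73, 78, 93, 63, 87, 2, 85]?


Sort ascending: [2, 51, 63, 73, 78, 85, 87, 93]
The 6th element (1-indexed) is at index 5.
Value = 85
Final answer: 85


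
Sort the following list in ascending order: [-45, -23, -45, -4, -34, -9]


Original list: [-45, -23, -45, -4, -34, -9]
Repeatedly take the smallest remaining element:
  Remaining [-45, -23, -45, -4, -34, -9] -> smallest is -45
  Remaining [-23, -45, -4, -34, -9] -> smallest is -45
  Remaining [-23, -4, -34, -9] -> smallest is -34
  Remaining [-23, -4, -9] -> smallest is -23
  Remaining [-4, -9] -> smallest is -9
  Remaining [-4] -> smallest is -4
Collecting the picks in order gives the sorted list.
Final answer: [-45, -45, -34, -23, -9, -4]


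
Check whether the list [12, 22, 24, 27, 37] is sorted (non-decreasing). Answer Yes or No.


Check consecutive pairs:
  12 <= 22? True
  22 <= 24? True
  24 <= 27? True
  27 <= 37? True
Every consecutive pair is in order, so the list is non-decreasing.
Final answer: Yes


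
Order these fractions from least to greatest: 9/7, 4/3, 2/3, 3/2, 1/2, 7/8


Convert to decimal for comparison:
  9/7 = 1.2857
  4/3 = 1.3333
  2/3 = 0.6667
  3/2 = 1.5
  1/2 = 0.5
  7/8 = 0.875
Decimals in increasing order: 0.5 < 0.6667 < 0.875 < 1.2857 < 1.3333 < 1.5
Writing each back as its fraction gives the sorted order.
Final answer: 1/2, 2/3, 7/8, 9/7, 4/3, 3/2


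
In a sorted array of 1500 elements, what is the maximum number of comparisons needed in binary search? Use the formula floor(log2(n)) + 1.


Binary search halves the search space each step.
Maximum comparisons = floor(log2(1500)) + 1
log2(1500) = 10.5507
floor(log2(1500)) = 10, so 10 + 1 = 11
Final answer: 11


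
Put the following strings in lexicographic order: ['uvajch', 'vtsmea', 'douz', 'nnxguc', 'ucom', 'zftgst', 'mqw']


Compare strings character by character (the first differing letter decides):
  'douz' < 'mqw' since 'd' < 'm' at position 1
  'mqw' < 'nnxguc' since 'm' < 'n' at position 1
  'nnxguc' < 'ucom' since 'n' < 'u' at position 1
  'ucom' < 'uvajch' since 'c' < 'v' at position 2
  'uvajch' < 'vtsmea' since 'u' < 'v' at position 1
  'vtsmea' < 'zftgst' since 'v' < 'z' at position 1
Chaining these comparisons gives the alphabetical order.
Final answer: ['douz', 'mqw', 'nnxguc', 'ucom', 'uvajch', 'vtsmea', 'zftgst']


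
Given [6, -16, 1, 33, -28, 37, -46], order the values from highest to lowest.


Original list: [6, -16, 1, 33, -28, 37, -46]
Repeatedly take the largest remaining element:
  Remaining [6, -16, 1, 33, -28, 37, -46] -> largest is 37
  Remaining [6, -16, 1, 33, -28, -46] -> largest is 33
  Remaining [6, -16, 1, -28, -46] -> largest is 6
  Remaining [-16, 1, -28, -46] -> largest is 1
  Remaining [-16, -28, -46] -> largest is -16
  Remaining [-28, -46] -> largest is -28
  Remaining [-46] -> largest is -46
Collecting the picks in order gives the descending list.
Final answer: [37, 33, 6, 1, -16, -28, -46]


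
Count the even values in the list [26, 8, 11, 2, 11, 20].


Check each element:
  26 is even
  8 is even
  11 is odd
  2 is even
  11 is odd
  20 is even
Evens: [26, 8, 2, 20]
Count of evens = 4
Final answer: 4


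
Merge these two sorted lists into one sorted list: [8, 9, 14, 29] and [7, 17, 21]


List A: [8, 9, 14, 29]
List B: [7, 17, 21]
Repeatedly compare the front elements and take the smaller:
  8 vs 7 -> take 7
  8 vs 17 -> take 8
  9 vs 17 -> take 9
  14 vs 17 -> take 14
  29 vs 17 -> take 17
  29 vs 21 -> take 21
  B is exhausted; append the rest of A: [29]
Final answer: [7, 8, 9, 14, 17, 21, 29]


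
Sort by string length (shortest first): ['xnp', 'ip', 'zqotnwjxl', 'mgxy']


Compute lengths:
  'xnp' has length 3
  'ip' has length 2
  'zqotnwjxl' has length 9
  'mgxy' has length 4
Lengths in increasing order: 2 < 3 < 4 < 9
Listing the words in that order gives the answer.
Final answer: ['ip', 'xnp', 'mgxy', 'zqotnwjxl']


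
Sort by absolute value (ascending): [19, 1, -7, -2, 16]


Compute absolute values:
  |19| = 19
  |1| = 1
  |-7| = 7
  |-2| = 2
  |16| = 16
Absolute values in increasing order: 1 < 2 < 7 < 16 < 19
Listing the original numbers in that order gives the answer.
Final answer: [1, -2, -7, 16, 19]


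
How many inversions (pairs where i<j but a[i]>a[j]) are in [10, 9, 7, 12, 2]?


For each element, count the later elements that are smaller than it:
  10 (index 0): smaller elements after it = [9, 7, 2] -> 3
  9 (index 1): smaller elements after it = [7, 2] -> 2
  7 (index 2): smaller elements after it = [2] -> 1
  12 (index 3): smaller elements after it = [2] -> 1
Total inversions = 3 + 2 + 1 + 1 = 7
Final answer: 7


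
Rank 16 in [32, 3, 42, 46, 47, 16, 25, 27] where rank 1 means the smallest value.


Sort ascending: [3, 16, 25, 27, 32, 42, 46, 47]
Find 16 in the sorted list.
16 is at position 2 (1-indexed).
Final answer: 2


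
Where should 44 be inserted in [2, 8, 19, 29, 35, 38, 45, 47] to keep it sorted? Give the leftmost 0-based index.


List is sorted: [2, 8, 19, 29, 35, 38, 45, 47]
We need the leftmost position where 44 can be inserted, i.e. the first index whose element is >= 44 (or the end of the list if none is).
Binary search with low=0, high=8 (0-based indices):
  low=0, high=8, mid=4: a[4]=35 < 44, so low = 5
  low=5, high=8, mid=6: a[6]=45 >= 44, so high = 6
  low=5, high=6, mid=5: a[5]=38 < 44, so low = 6
Now low = high = 6, so the insertion index is 6.
Final answer: 6


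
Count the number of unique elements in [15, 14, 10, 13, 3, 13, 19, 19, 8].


List all unique values:
Distinct values: [3, 8, 10, 13, 14, 15, 19]
Count = 7
Final answer: 7


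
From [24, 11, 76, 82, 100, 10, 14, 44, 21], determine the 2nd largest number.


Sort descending: [100, 82, 76, 44, 24, 21, 14, 11, 10]
The 2nd element (1-indexed) is at index 1.
Value = 82
Final answer: 82


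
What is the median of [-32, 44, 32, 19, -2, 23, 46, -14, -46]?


First, sort the list: [-46, -32, -14, -2, 19, 23, 32, 44, 46]
The list has 9 elements (odd count).
The middle index is 4 (0-based), and the element there is 19.
Final answer: 19


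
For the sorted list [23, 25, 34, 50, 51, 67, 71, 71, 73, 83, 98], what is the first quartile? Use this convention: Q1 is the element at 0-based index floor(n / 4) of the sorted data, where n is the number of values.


The list has n = 11 elements.
Q1 index = floor(11 / 4) = floor(2.75) = 2
Counting from index 0 in the sorted data, the element at index 2 is 34.
Final answer: 34


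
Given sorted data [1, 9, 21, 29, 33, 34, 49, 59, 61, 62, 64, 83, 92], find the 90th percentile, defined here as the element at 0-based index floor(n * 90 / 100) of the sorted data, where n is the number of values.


The dataset has n = 13 elements.
Index = floor(13 * 90 / 100) = floor(1170 / 100) = floor(11.7) = 11
Counting from index 0 in the sorted data, the element at index 11 is 83.
Final answer: 83


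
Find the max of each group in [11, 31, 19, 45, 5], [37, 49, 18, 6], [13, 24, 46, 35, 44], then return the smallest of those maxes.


Find max of each group:
  Group 1: [11, 31, 19, 45, 5] -> max = 45
  Group 2: [37, 49, 18, 6] -> max = 49
  Group 3: [13, 24, 46, 35, 44] -> max = 46
Maxes: [45, 49, 46]
Minimum of maxes = 45
Final answer: 45


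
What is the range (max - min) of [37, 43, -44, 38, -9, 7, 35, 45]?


Maximum value: 45
Minimum value: -44
Range = 45 - (-44) = 89
Final answer: 89


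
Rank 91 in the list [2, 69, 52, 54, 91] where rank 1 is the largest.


Sort descending: [91, 69, 54, 52, 2]
Find 91 in the sorted list.
91 is at position 1.
Final answer: 1


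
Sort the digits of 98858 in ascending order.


The number 98858 has digits: 9, 8, 8, 5, 8
Sorted: 5, 8, 8, 8, 9
Joining the sorted digits gives the result.
Final answer: 58889


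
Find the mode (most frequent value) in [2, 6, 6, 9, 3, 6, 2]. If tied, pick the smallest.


Count the frequency of each value:
  2 appears 2 time(s)
  3 appears 1 time(s)
  6 appears 3 time(s)
  9 appears 1 time(s)
Maximum frequency is 3.
Only 6 reaches that frequency, so it is the mode.
Final answer: 6


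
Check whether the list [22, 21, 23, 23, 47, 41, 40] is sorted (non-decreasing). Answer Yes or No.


Check consecutive pairs:
  22 <= 21? False
  21 <= 23? True
  23 <= 23? True
  23 <= 47? True
  47 <= 41? False
  41 <= 40? False
3 consecutive pair(s) are out of order, so the list is not sorted.
Final answer: No


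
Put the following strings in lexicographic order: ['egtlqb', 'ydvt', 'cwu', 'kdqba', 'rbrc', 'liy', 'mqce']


Compare strings character by character (the first differing letter decides):
  'cwu' < 'egtlqb' since 'c' < 'e' at position 1
  'egtlqb' < 'kdqba' since 'e' < 'k' at position 1
  'kdqba' < 'liy' since 'k' < 'l' at position 1
  'liy' < 'mqce' since 'l' < 'm' at position 1
  'mqce' < 'rbrc' since 'm' < 'r' at position 1
  'rbrc' < 'ydvt' since 'r' < 'y' at position 1
Chaining these comparisons gives the alphabetical order.
Final answer: ['cwu', 'egtlqb', 'kdqba', 'liy', 'mqce', 'rbrc', 'ydvt']


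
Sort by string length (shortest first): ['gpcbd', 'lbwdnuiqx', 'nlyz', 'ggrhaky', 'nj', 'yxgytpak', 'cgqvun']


Compute lengths:
  'gpcbd' has length 5
  'lbwdnuiqx' has length 9
  'nlyz' has length 4
  'ggrhaky' has length 7
  'nj' has length 2
  'yxgytpak' has length 8
  'cgqvun' has length 6
Lengths in increasing order: 2 < 4 < 5 < 6 < 7 < 8 < 9
Listing the words in that order gives the answer.
Final answer: ['nj', 'nlyz', 'gpcbd', 'cgqvun', 'ggrhaky', 'yxgytpak', 'lbwdnuiqx']


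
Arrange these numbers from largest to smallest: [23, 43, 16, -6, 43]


Original list: [23, 43, 16, -6, 43]
Repeatedly take the largest remaining element:
  Remaining [23, 43, 16, -6, 43] -> largest is 43
  Remaining [23, 16, -6, 43] -> largest is 43
  Remaining [23, 16, -6] -> largest is 23
  Remaining [16, -6] -> largest is 16
  Remaining [-6] -> largest is -6
Collecting the picks in order gives the descending list.
Final answer: [43, 43, 23, 16, -6]


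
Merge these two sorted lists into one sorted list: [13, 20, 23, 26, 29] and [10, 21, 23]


List A: [13, 20, 23, 26, 29]
List B: [10, 21, 23]
Repeatedly compare the front elements and take the smaller:
  13 vs 10 -> take 10
  13 vs 21 -> take 13
  20 vs 21 -> take 20
  23 vs 21 -> take 21
  23 vs 23 -> take 23
  26 vs 23 -> take 23
  B is exhausted; append the rest of A: [26, 29]
Final answer: [10, 13, 20, 21, 23, 23, 26, 29]


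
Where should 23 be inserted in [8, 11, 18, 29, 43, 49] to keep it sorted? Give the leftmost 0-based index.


List is sorted: [8, 11, 18, 29, 43, 49]
We need the leftmost position where 23 can be inserted, i.e. the first index whose element is >= 23 (or the end of the list if none is).
Binary search with low=0, high=6 (0-based indices):
  low=0, high=6, mid=3: a[3]=29 >= 23, so high = 3
  low=0, high=3, mid=1: a[1]=11 < 23, so low = 2
  low=2, high=3, mid=2: a[2]=18 < 23, so low = 3
Now low = high = 3, so the insertion index is 3.
Final answer: 3


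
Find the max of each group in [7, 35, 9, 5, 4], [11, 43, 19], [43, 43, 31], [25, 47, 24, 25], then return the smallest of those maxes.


Find max of each group:
  Group 1: [7, 35, 9, 5, 4] -> max = 35
  Group 2: [11, 43, 19] -> max = 43
  Group 3: [43, 43, 31] -> max = 43
  Group 4: [25, 47, 24, 25] -> max = 47
Maxes: [35, 43, 43, 47]
Minimum of maxes = 35
Final answer: 35


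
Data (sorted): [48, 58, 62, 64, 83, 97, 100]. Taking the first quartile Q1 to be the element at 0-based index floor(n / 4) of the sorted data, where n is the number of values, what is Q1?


The list has n = 7 elements.
Q1 index = floor(7 / 4) = floor(1.75) = 1
Counting from index 0 in the sorted data, the element at index 1 is 58.
Final answer: 58


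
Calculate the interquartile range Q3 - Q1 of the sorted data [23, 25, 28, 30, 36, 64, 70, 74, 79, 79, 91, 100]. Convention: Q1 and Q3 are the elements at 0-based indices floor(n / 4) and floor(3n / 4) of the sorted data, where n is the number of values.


The data has n = 12 elements.
Q1 index = floor(12 / 4) = floor(3) = 3; Q3 index = floor(3 * 12 / 4) = floor(9) = 9
Q1 = element at index 3 = 30
Q3 = element at index 9 = 79
IQR = 79 - 30 = 49
Final answer: 49


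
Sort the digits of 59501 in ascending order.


The number 59501 has digits: 5, 9, 5, 0, 1
Sorted: 0, 1, 5, 5, 9
Joining the sorted digits gives the result.
Final answer: 01559


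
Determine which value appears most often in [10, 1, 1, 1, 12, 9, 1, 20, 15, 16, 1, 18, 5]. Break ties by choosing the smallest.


Count the frequency of each value:
  1 appears 5 time(s)
  5 appears 1 time(s)
  9 appears 1 time(s)
  10 appears 1 time(s)
  12 appears 1 time(s)
  15 appears 1 time(s)
  16 appears 1 time(s)
  18 appears 1 time(s)
  20 appears 1 time(s)
Maximum frequency is 5.
Only 1 reaches that frequency, so it is the mode.
Final answer: 1


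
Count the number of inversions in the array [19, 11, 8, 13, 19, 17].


For each element, count the later elements that are smaller than it:
  19 (index 0): smaller elements after it = [11, 8, 13, 17] -> 4
  11 (index 1): smaller elements after it = [8] -> 1
  8 (index 2): smaller elements after it = [] -> 0
  13 (index 3): smaller elements after it = [] -> 0
  19 (index 4): smaller elements after it = [17] -> 1
Total inversions = 4 + 1 + 0 + 0 + 1 = 6
Final answer: 6


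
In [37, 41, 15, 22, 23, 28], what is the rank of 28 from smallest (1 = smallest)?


Sort ascending: [15, 22, 23, 28, 37, 41]
Find 28 in the sorted list.
28 is at position 4 (1-indexed).
Final answer: 4


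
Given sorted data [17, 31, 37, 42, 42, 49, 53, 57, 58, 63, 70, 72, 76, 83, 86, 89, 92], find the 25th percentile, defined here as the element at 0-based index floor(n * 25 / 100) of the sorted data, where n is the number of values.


The dataset has n = 17 elements.
Index = floor(17 * 25 / 100) = floor(425 / 100) = floor(4.25) = 4
Counting from index 0 in the sorted data, the element at index 4 is 42.
Final answer: 42


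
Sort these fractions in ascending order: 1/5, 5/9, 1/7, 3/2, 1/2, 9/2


Convert to decimal for comparison:
  1/5 = 0.2
  5/9 = 0.5556
  1/7 = 0.1429
  3/2 = 1.5
  1/2 = 0.5
  9/2 = 4.5
Decimals in increasing order: 0.1429 < 0.2 < 0.5 < 0.5556 < 1.5 < 4.5
Writing each back as its fraction gives the sorted order.
Final answer: 1/7, 1/5, 1/2, 5/9, 3/2, 9/2


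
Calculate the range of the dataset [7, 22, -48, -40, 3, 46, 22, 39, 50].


Maximum value: 50
Minimum value: -48
Range = 50 - (-48) = 98
Final answer: 98


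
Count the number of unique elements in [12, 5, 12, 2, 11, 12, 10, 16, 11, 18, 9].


List all unique values:
Distinct values: [2, 5, 9, 10, 11, 12, 16, 18]
Count = 8
Final answer: 8


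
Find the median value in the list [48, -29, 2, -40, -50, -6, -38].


First, sort the list: [-50, -40, -38, -29, -6, 2, 48]
The list has 7 elements (odd count).
The middle index is 3 (0-based), and the element there is -29.
Final answer: -29


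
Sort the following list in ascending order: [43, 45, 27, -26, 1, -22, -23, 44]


Original list: [43, 45, 27, -26, 1, -22, -23, 44]
Repeatedly take the smallest remaining element:
  Remaining [43, 45, 27, -26, 1, -22, -23, 44] -> smallest is -26
  Remaining [43, 45, 27, 1, -22, -23, 44] -> smallest is -23
  Remaining [43, 45, 27, 1, -22, 44] -> smallest is -22
  Remaining [43, 45, 27, 1, 44] -> smallest is 1
  Remaining [43, 45, 27, 44] -> smallest is 27
  Remaining [43, 45, 44] -> smallest is 43
  Remaining [45, 44] -> smallest is 44
  Remaining [45] -> smallest is 45
Collecting the picks in order gives the sorted list.
Final answer: [-26, -23, -22, 1, 27, 43, 44, 45]


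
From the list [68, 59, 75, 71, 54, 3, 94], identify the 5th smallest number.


Sort ascending: [3, 54, 59, 68, 71, 75, 94]
The 5th element (1-indexed) is at index 4.
Value = 71
Final answer: 71


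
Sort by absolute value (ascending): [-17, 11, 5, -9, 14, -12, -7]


Compute absolute values:
  |-17| = 17
  |11| = 11
  |5| = 5
  |-9| = 9
  |14| = 14
  |-12| = 12
  |-7| = 7
Absolute values in increasing order: 5 < 7 < 9 < 11 < 12 < 14 < 17
Listing the original numbers in that order gives the answer.
Final answer: [5, -7, -9, 11, -12, 14, -17]


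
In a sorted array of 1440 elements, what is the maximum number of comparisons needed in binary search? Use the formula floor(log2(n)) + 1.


Binary search halves the search space each step.
Maximum comparisons = floor(log2(1440)) + 1
log2(1440) = 10.4919
floor(log2(1440)) = 10, so 10 + 1 = 11
Final answer: 11


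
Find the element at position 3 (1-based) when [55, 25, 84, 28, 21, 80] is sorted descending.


Sort descending: [84, 80, 55, 28, 25, 21]
The 3rd element (1-indexed) is at index 2.
Value = 55
Final answer: 55


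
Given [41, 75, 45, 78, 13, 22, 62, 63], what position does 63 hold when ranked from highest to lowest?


Sort descending: [78, 75, 63, 62, 45, 41, 22, 13]
Find 63 in the sorted list.
63 is at position 3.
Final answer: 3


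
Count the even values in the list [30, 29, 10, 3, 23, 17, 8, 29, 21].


Check each element:
  30 is even
  29 is odd
  10 is even
  3 is odd
  23 is odd
  17 is odd
  8 is even
  29 is odd
  21 is odd
Evens: [30, 10, 8]
Count of evens = 3
Final answer: 3


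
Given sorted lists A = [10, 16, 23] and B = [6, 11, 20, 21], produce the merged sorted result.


List A: [10, 16, 23]
List B: [6, 11, 20, 21]
Repeatedly compare the front elements and take the smaller:
  10 vs 6 -> take 6
  10 vs 11 -> take 10
  16 vs 11 -> take 11
  16 vs 20 -> take 16
  23 vs 20 -> take 20
  23 vs 21 -> take 21
  B is exhausted; append the rest of A: [23]
Final answer: [6, 10, 11, 16, 20, 21, 23]


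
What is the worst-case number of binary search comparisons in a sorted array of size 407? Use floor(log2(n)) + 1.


Binary search halves the search space each step.
Maximum comparisons = floor(log2(407)) + 1
log2(407) = 8.6689
floor(log2(407)) = 8, so 8 + 1 = 9
Final answer: 9


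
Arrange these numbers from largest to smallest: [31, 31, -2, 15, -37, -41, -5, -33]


Original list: [31, 31, -2, 15, -37, -41, -5, -33]
Repeatedly take the largest remaining element:
  Remaining [31, 31, -2, 15, -37, -41, -5, -33] -> largest is 31
  Remaining [31, -2, 15, -37, -41, -5, -33] -> largest is 31
  Remaining [-2, 15, -37, -41, -5, -33] -> largest is 15
  Remaining [-2, -37, -41, -5, -33] -> largest is -2
  Remaining [-37, -41, -5, -33] -> largest is -5
  Remaining [-37, -41, -33] -> largest is -33
  Remaining [-37, -41] -> largest is -37
  Remaining [-41] -> largest is -41
Collecting the picks in order gives the descending list.
Final answer: [31, 31, 15, -2, -5, -33, -37, -41]


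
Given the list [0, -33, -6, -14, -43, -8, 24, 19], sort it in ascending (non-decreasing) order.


Original list: [0, -33, -6, -14, -43, -8, 24, 19]
Repeatedly take the smallest remaining element:
  Remaining [0, -33, -6, -14, -43, -8, 24, 19] -> smallest is -43
  Remaining [0, -33, -6, -14, -8, 24, 19] -> smallest is -33
  Remaining [0, -6, -14, -8, 24, 19] -> smallest is -14
  Remaining [0, -6, -8, 24, 19] -> smallest is -8
  Remaining [0, -6, 24, 19] -> smallest is -6
  Remaining [0, 24, 19] -> smallest is 0
  Remaining [24, 19] -> smallest is 19
  Remaining [24] -> smallest is 24
Collecting the picks in order gives the sorted list.
Final answer: [-43, -33, -14, -8, -6, 0, 19, 24]


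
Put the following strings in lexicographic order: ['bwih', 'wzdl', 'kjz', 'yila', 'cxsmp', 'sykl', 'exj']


Compare strings character by character (the first differing letter decides):
  'bwih' < 'cxsmp' since 'b' < 'c' at position 1
  'cxsmp' < 'exj' since 'c' < 'e' at position 1
  'exj' < 'kjz' since 'e' < 'k' at position 1
  'kjz' < 'sykl' since 'k' < 's' at position 1
  'sykl' < 'wzdl' since 's' < 'w' at position 1
  'wzdl' < 'yila' since 'w' < 'y' at position 1
Chaining these comparisons gives the alphabetical order.
Final answer: ['bwih', 'cxsmp', 'exj', 'kjz', 'sykl', 'wzdl', 'yila']


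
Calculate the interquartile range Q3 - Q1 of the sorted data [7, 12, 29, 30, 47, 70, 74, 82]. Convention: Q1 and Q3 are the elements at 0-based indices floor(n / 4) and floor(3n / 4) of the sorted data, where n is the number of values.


The data has n = 8 elements.
Q1 index = floor(8 / 4) = floor(2) = 2; Q3 index = floor(3 * 8 / 4) = floor(6) = 6
Q1 = element at index 2 = 29
Q3 = element at index 6 = 74
IQR = 74 - 29 = 45
Final answer: 45


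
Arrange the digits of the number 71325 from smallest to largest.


The number 71325 has digits: 7, 1, 3, 2, 5
Sorted: 1, 2, 3, 5, 7
Joining the sorted digits gives the result.
Final answer: 12357


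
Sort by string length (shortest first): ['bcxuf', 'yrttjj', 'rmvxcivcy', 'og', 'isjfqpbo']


Compute lengths:
  'bcxuf' has length 5
  'yrttjj' has length 6
  'rmvxcivcy' has length 9
  'og' has length 2
  'isjfqpbo' has length 8
Lengths in increasing order: 2 < 5 < 6 < 8 < 9
Listing the words in that order gives the answer.
Final answer: ['og', 'bcxuf', 'yrttjj', 'isjfqpbo', 'rmvxcivcy']


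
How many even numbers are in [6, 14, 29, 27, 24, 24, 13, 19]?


Check each element:
  6 is even
  14 is even
  29 is odd
  27 is odd
  24 is even
  24 is even
  13 is odd
  19 is odd
Evens: [6, 14, 24, 24]
Count of evens = 4
Final answer: 4


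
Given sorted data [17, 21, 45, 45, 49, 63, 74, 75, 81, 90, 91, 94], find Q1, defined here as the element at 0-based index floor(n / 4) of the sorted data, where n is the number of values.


The list has n = 12 elements.
Q1 index = floor(12 / 4) = floor(3) = 3
Counting from index 0 in the sorted data, the element at index 3 is 45.
Final answer: 45


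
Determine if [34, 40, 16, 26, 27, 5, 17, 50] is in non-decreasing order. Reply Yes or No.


Check consecutive pairs:
  34 <= 40? True
  40 <= 16? False
  16 <= 26? True
  26 <= 27? True
  27 <= 5? False
  5 <= 17? True
  17 <= 50? True
2 consecutive pair(s) are out of order, so the list is not sorted.
Final answer: No


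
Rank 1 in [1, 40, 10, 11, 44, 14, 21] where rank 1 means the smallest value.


Sort ascending: [1, 10, 11, 14, 21, 40, 44]
Find 1 in the sorted list.
1 is at position 1 (1-indexed).
Final answer: 1


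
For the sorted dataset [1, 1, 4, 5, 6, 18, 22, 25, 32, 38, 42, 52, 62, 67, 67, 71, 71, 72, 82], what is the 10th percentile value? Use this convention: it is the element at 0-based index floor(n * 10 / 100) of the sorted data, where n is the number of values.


The dataset has n = 19 elements.
Index = floor(19 * 10 / 100) = floor(190 / 100) = floor(1.9) = 1
Counting from index 0 in the sorted data, the element at index 1 is 1.
Final answer: 1


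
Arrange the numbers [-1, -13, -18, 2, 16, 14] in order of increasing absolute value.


Compute absolute values:
  |-1| = 1
  |-13| = 13
  |-18| = 18
  |2| = 2
  |16| = 16
  |14| = 14
Absolute values in increasing order: 1 < 2 < 13 < 14 < 16 < 18
Listing the original numbers in that order gives the answer.
Final answer: [-1, 2, -13, 14, 16, -18]


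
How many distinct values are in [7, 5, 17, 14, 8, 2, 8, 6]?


List all unique values:
Distinct values: [2, 5, 6, 7, 8, 14, 17]
Count = 7
Final answer: 7


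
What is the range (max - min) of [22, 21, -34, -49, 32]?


Maximum value: 32
Minimum value: -49
Range = 32 - (-49) = 81
Final answer: 81


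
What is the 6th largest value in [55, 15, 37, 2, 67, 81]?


Sort descending: [81, 67, 55, 37, 15, 2]
The 6th element (1-indexed) is at index 5.
Value = 2
Final answer: 2


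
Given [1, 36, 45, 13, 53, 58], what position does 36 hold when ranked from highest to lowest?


Sort descending: [58, 53, 45, 36, 13, 1]
Find 36 in the sorted list.
36 is at position 4.
Final answer: 4


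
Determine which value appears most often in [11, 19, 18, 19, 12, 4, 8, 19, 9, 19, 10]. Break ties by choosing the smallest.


Count the frequency of each value:
  4 appears 1 time(s)
  8 appears 1 time(s)
  9 appears 1 time(s)
  10 appears 1 time(s)
  11 appears 1 time(s)
  12 appears 1 time(s)
  18 appears 1 time(s)
  19 appears 4 time(s)
Maximum frequency is 4.
Only 19 reaches that frequency, so it is the mode.
Final answer: 19


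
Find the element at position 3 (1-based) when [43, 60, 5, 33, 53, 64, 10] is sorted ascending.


Sort ascending: [5, 10, 33, 43, 53, 60, 64]
The 3rd element (1-indexed) is at index 2.
Value = 33
Final answer: 33


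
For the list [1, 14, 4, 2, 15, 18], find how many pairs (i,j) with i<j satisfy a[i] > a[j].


For each element, count the later elements that are smaller than it:
  1 (index 0): smaller elements after it = [] -> 0
  14 (index 1): smaller elements after it = [4, 2] -> 2
  4 (index 2): smaller elements after it = [2] -> 1
  2 (index 3): smaller elements after it = [] -> 0
  15 (index 4): smaller elements after it = [] -> 0
Total inversions = 0 + 2 + 1 + 0 + 0 = 3
Final answer: 3


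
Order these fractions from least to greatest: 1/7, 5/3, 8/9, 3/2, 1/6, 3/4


Convert to decimal for comparison:
  1/7 = 0.1429
  5/3 = 1.6667
  8/9 = 0.8889
  3/2 = 1.5
  1/6 = 0.1667
  3/4 = 0.75
Decimals in increasing order: 0.1429 < 0.1667 < 0.75 < 0.8889 < 1.5 < 1.6667
Writing each back as its fraction gives the sorted order.
Final answer: 1/7, 1/6, 3/4, 8/9, 3/2, 5/3


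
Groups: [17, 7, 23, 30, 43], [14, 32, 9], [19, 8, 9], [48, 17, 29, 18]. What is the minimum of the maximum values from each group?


Find max of each group:
  Group 1: [17, 7, 23, 30, 43] -> max = 43
  Group 2: [14, 32, 9] -> max = 32
  Group 3: [19, 8, 9] -> max = 19
  Group 4: [48, 17, 29, 18] -> max = 48
Maxes: [43, 32, 19, 48]
Minimum of maxes = 19
Final answer: 19


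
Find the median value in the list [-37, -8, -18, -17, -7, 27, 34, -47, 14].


First, sort the list: [-47, -37, -18, -17, -8, -7, 14, 27, 34]
The list has 9 elements (odd count).
The middle index is 4 (0-based), and the element there is -8.
Final answer: -8


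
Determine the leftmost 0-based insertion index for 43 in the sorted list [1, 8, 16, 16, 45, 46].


List is sorted: [1, 8, 16, 16, 45, 46]
We need the leftmost position where 43 can be inserted, i.e. the first index whose element is >= 43 (or the end of the list if none is).
Binary search with low=0, high=6 (0-based indices):
  low=0, high=6, mid=3: a[3]=16 < 43, so low = 4
  low=4, high=6, mid=5: a[5]=46 >= 43, so high = 5
  low=4, high=5, mid=4: a[4]=45 >= 43, so high = 4
Now low = high = 4, so the insertion index is 4.
Final answer: 4


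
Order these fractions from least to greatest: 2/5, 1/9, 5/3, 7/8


Convert to decimal for comparison:
  2/5 = 0.4
  1/9 = 0.1111
  5/3 = 1.6667
  7/8 = 0.875
Decimals in increasing order: 0.1111 < 0.4 < 0.875 < 1.6667
Writing each back as its fraction gives the sorted order.
Final answer: 1/9, 2/5, 7/8, 5/3


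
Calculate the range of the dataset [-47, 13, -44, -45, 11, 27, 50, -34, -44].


Maximum value: 50
Minimum value: -47
Range = 50 - (-47) = 97
Final answer: 97


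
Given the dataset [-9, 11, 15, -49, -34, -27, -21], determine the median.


First, sort the list: [-49, -34, -27, -21, -9, 11, 15]
The list has 7 elements (odd count).
The middle index is 3 (0-based), and the element there is -21.
Final answer: -21


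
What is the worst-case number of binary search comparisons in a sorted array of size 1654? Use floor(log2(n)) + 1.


Binary search halves the search space each step.
Maximum comparisons = floor(log2(1654)) + 1
log2(1654) = 10.6917
floor(log2(1654)) = 10, so 10 + 1 = 11
Final answer: 11


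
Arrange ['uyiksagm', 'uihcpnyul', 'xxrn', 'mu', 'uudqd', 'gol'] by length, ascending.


Compute lengths:
  'uyiksagm' has length 8
  'uihcpnyul' has length 9
  'xxrn' has length 4
  'mu' has length 2
  'uudqd' has length 5
  'gol' has length 3
Lengths in increasing order: 2 < 3 < 4 < 5 < 8 < 9
Listing the words in that order gives the answer.
Final answer: ['mu', 'gol', 'xxrn', 'uudqd', 'uyiksagm', 'uihcpnyul']


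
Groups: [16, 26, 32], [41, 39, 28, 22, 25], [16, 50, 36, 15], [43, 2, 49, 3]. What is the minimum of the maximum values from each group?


Find max of each group:
  Group 1: [16, 26, 32] -> max = 32
  Group 2: [41, 39, 28, 22, 25] -> max = 41
  Group 3: [16, 50, 36, 15] -> max = 50
  Group 4: [43, 2, 49, 3] -> max = 49
Maxes: [32, 41, 50, 49]
Minimum of maxes = 32
Final answer: 32


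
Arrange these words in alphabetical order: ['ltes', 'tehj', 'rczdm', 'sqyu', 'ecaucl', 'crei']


Compare strings character by character (the first differing letter decides):
  'crei' < 'ecaucl' since 'c' < 'e' at position 1
  'ecaucl' < 'ltes' since 'e' < 'l' at position 1
  'ltes' < 'rczdm' since 'l' < 'r' at position 1
  'rczdm' < 'sqyu' since 'r' < 's' at position 1
  'sqyu' < 'tehj' since 's' < 't' at position 1
Chaining these comparisons gives the alphabetical order.
Final answer: ['crei', 'ecaucl', 'ltes', 'rczdm', 'sqyu', 'tehj']


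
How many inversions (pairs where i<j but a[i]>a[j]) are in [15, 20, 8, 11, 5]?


For each element, count the later elements that are smaller than it:
  15 (index 0): smaller elements after it = [8, 11, 5] -> 3
  20 (index 1): smaller elements after it = [8, 11, 5] -> 3
  8 (index 2): smaller elements after it = [5] -> 1
  11 (index 3): smaller elements after it = [5] -> 1
Total inversions = 3 + 3 + 1 + 1 = 8
Final answer: 8


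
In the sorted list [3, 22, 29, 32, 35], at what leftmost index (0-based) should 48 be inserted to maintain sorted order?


List is sorted: [3, 22, 29, 32, 35]
We need the leftmost position where 48 can be inserted, i.e. the first index whose element is >= 48 (or the end of the list if none is).
Binary search with low=0, high=5 (0-based indices):
  low=0, high=5, mid=2: a[2]=29 < 48, so low = 3
  low=3, high=5, mid=4: a[4]=35 < 48, so low = 5
Now low = high = 5, so the insertion index is 5.
Final answer: 5


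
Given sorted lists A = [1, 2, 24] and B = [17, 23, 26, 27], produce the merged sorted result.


List A: [1, 2, 24]
List B: [17, 23, 26, 27]
Repeatedly compare the front elements and take the smaller:
  1 vs 17 -> take 1
  2 vs 17 -> take 2
  24 vs 17 -> take 17
  24 vs 23 -> take 23
  24 vs 26 -> take 24
  A is exhausted; append the rest of B: [26, 27]
Final answer: [1, 2, 17, 23, 24, 26, 27]


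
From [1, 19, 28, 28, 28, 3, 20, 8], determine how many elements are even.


Check each element:
  1 is odd
  19 is odd
  28 is even
  28 is even
  28 is even
  3 is odd
  20 is even
  8 is even
Evens: [28, 28, 28, 20, 8]
Count of evens = 5
Final answer: 5


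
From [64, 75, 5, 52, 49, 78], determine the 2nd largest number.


Sort descending: [78, 75, 64, 52, 49, 5]
The 2nd element (1-indexed) is at index 1.
Value = 75
Final answer: 75


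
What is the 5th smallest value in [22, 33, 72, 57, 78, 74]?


Sort ascending: [22, 33, 57, 72, 74, 78]
The 5th element (1-indexed) is at index 4.
Value = 74
Final answer: 74


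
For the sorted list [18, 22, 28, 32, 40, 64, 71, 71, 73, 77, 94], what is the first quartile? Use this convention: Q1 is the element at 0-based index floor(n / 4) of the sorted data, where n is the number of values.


The list has n = 11 elements.
Q1 index = floor(11 / 4) = floor(2.75) = 2
Counting from index 0 in the sorted data, the element at index 2 is 28.
Final answer: 28


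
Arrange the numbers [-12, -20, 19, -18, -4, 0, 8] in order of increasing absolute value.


Compute absolute values:
  |-12| = 12
  |-20| = 20
  |19| = 19
  |-18| = 18
  |-4| = 4
  |0| = 0
  |8| = 8
Absolute values in increasing order: 0 < 4 < 8 < 12 < 18 < 19 < 20
Listing the original numbers in that order gives the answer.
Final answer: [0, -4, 8, -12, -18, 19, -20]


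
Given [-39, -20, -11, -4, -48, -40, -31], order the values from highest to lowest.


Original list: [-39, -20, -11, -4, -48, -40, -31]
Repeatedly take the largest remaining element:
  Remaining [-39, -20, -11, -4, -48, -40, -31] -> largest is -4
  Remaining [-39, -20, -11, -48, -40, -31] -> largest is -11
  Remaining [-39, -20, -48, -40, -31] -> largest is -20
  Remaining [-39, -48, -40, -31] -> largest is -31
  Remaining [-39, -48, -40] -> largest is -39
  Remaining [-48, -40] -> largest is -40
  Remaining [-48] -> largest is -48
Collecting the picks in order gives the descending list.
Final answer: [-4, -11, -20, -31, -39, -40, -48]


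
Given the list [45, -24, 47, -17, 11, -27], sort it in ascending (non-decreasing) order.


Original list: [45, -24, 47, -17, 11, -27]
Repeatedly take the smallest remaining element:
  Remaining [45, -24, 47, -17, 11, -27] -> smallest is -27
  Remaining [45, -24, 47, -17, 11] -> smallest is -24
  Remaining [45, 47, -17, 11] -> smallest is -17
  Remaining [45, 47, 11] -> smallest is 11
  Remaining [45, 47] -> smallest is 45
  Remaining [47] -> smallest is 47
Collecting the picks in order gives the sorted list.
Final answer: [-27, -24, -17, 11, 45, 47]


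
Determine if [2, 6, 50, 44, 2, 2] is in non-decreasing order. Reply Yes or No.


Check consecutive pairs:
  2 <= 6? True
  6 <= 50? True
  50 <= 44? False
  44 <= 2? False
  2 <= 2? True
2 consecutive pair(s) are out of order, so the list is not sorted.
Final answer: No


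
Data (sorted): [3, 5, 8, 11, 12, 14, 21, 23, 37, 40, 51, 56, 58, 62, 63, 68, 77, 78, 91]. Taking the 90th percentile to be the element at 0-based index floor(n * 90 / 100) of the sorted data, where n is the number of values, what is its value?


The dataset has n = 19 elements.
Index = floor(19 * 90 / 100) = floor(1710 / 100) = floor(17.1) = 17
Counting from index 0 in the sorted data, the element at index 17 is 78.
Final answer: 78


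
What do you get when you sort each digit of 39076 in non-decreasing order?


The number 39076 has digits: 3, 9, 0, 7, 6
Sorted: 0, 3, 6, 7, 9
Joining the sorted digits gives the result.
Final answer: 03679


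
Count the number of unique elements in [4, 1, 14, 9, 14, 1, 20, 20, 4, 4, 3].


List all unique values:
Distinct values: [1, 3, 4, 9, 14, 20]
Count = 6
Final answer: 6


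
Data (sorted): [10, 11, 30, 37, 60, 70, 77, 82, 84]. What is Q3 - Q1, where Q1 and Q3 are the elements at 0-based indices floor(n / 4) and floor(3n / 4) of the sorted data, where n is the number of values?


The data has n = 9 elements.
Q1 index = floor(9 / 4) = floor(2.25) = 2; Q3 index = floor(3 * 9 / 4) = floor(6.75) = 6
Q1 = element at index 2 = 30
Q3 = element at index 6 = 77
IQR = 77 - 30 = 47
Final answer: 47


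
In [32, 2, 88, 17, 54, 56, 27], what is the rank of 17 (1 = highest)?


Sort descending: [88, 56, 54, 32, 27, 17, 2]
Find 17 in the sorted list.
17 is at position 6.
Final answer: 6


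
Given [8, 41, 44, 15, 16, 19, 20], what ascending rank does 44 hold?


Sort ascending: [8, 15, 16, 19, 20, 41, 44]
Find 44 in the sorted list.
44 is at position 7 (1-indexed).
Final answer: 7


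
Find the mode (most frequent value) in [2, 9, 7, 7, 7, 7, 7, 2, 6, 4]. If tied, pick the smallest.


Count the frequency of each value:
  2 appears 2 time(s)
  4 appears 1 time(s)
  6 appears 1 time(s)
  7 appears 5 time(s)
  9 appears 1 time(s)
Maximum frequency is 5.
Only 7 reaches that frequency, so it is the mode.
Final answer: 7


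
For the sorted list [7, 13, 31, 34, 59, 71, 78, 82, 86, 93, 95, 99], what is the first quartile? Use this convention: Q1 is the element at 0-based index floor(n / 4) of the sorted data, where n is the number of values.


The list has n = 12 elements.
Q1 index = floor(12 / 4) = floor(3) = 3
Counting from index 0 in the sorted data, the element at index 3 is 34.
Final answer: 34


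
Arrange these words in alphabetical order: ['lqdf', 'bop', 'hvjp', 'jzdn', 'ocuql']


Compare strings character by character (the first differing letter decides):
  'bop' < 'hvjp' since 'b' < 'h' at position 1
  'hvjp' < 'jzdn' since 'h' < 'j' at position 1
  'jzdn' < 'lqdf' since 'j' < 'l' at position 1
  'lqdf' < 'ocuql' since 'l' < 'o' at position 1
Chaining these comparisons gives the alphabetical order.
Final answer: ['bop', 'hvjp', 'jzdn', 'lqdf', 'ocuql']


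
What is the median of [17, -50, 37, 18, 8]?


First, sort the list: [-50, 8, 17, 18, 37]
The list has 5 elements (odd count).
The middle index is 2 (0-based), and the element there is 17.
Final answer: 17


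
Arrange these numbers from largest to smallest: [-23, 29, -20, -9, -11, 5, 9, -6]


Original list: [-23, 29, -20, -9, -11, 5, 9, -6]
Repeatedly take the largest remaining element:
  Remaining [-23, 29, -20, -9, -11, 5, 9, -6] -> largest is 29
  Remaining [-23, -20, -9, -11, 5, 9, -6] -> largest is 9
  Remaining [-23, -20, -9, -11, 5, -6] -> largest is 5
  Remaining [-23, -20, -9, -11, -6] -> largest is -6
  Remaining [-23, -20, -9, -11] -> largest is -9
  Remaining [-23, -20, -11] -> largest is -11
  Remaining [-23, -20] -> largest is -20
  Remaining [-23] -> largest is -23
Collecting the picks in order gives the descending list.
Final answer: [29, 9, 5, -6, -9, -11, -20, -23]


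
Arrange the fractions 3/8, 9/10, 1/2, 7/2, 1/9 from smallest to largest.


Convert to decimal for comparison:
  3/8 = 0.375
  9/10 = 0.9
  1/2 = 0.5
  7/2 = 3.5
  1/9 = 0.1111
Decimals in increasing order: 0.1111 < 0.375 < 0.5 < 0.9 < 3.5
Writing each back as its fraction gives the sorted order.
Final answer: 1/9, 3/8, 1/2, 9/10, 7/2


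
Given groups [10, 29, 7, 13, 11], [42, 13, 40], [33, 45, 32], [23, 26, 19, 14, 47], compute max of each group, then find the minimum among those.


Find max of each group:
  Group 1: [10, 29, 7, 13, 11] -> max = 29
  Group 2: [42, 13, 40] -> max = 42
  Group 3: [33, 45, 32] -> max = 45
  Group 4: [23, 26, 19, 14, 47] -> max = 47
Maxes: [29, 42, 45, 47]
Minimum of maxes = 29
Final answer: 29


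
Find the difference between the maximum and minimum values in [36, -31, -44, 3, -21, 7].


Maximum value: 36
Minimum value: -44
Range = 36 - (-44) = 80
Final answer: 80


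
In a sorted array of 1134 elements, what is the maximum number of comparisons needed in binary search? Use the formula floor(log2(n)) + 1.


Binary search halves the search space each step.
Maximum comparisons = floor(log2(1134)) + 1
log2(1134) = 10.1472
floor(log2(1134)) = 10, so 10 + 1 = 11
Final answer: 11


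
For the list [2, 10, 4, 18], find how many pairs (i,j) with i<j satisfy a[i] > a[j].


For each element, count the later elements that are smaller than it:
  2 (index 0): smaller elements after it = [] -> 0
  10 (index 1): smaller elements after it = [4] -> 1
  4 (index 2): smaller elements after it = [] -> 0
Total inversions = 0 + 1 + 0 = 1
Final answer: 1


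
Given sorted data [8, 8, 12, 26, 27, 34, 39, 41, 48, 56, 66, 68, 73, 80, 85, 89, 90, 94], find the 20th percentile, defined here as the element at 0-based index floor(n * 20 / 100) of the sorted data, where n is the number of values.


The dataset has n = 18 elements.
Index = floor(18 * 20 / 100) = floor(360 / 100) = floor(3.6) = 3
Counting from index 0 in the sorted data, the element at index 3 is 26.
Final answer: 26


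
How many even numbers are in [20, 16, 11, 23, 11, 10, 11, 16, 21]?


Check each element:
  20 is even
  16 is even
  11 is odd
  23 is odd
  11 is odd
  10 is even
  11 is odd
  16 is even
  21 is odd
Evens: [20, 16, 10, 16]
Count of evens = 4
Final answer: 4


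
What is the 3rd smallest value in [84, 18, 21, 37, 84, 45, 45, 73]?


Sort ascending: [18, 21, 37, 45, 45, 73, 84, 84]
The 3rd element (1-indexed) is at index 2.
Value = 37
Final answer: 37


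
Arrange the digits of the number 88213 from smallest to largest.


The number 88213 has digits: 8, 8, 2, 1, 3
Sorted: 1, 2, 3, 8, 8
Joining the sorted digits gives the result.
Final answer: 12388
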